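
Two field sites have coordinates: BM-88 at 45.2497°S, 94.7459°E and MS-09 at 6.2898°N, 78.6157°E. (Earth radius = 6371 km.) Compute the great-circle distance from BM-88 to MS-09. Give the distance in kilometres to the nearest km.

5952 km

Δφ = 51.5395°,  Δλ = -16.1302°
a = sin²(Δφ/2) + cos φ₁ cos φ₂ sin²(Δλ/2) = 0.202787
c = 2·arcsin(√a) = 0.934244 rad = 53.5282°
d = R·c = 6371 × 0.934244 = 5952.1 km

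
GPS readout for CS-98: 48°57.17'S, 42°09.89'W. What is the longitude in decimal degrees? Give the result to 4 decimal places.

42° + 9.89′/60 = 42 + 0.16483 = 42.1648°

42.1648°W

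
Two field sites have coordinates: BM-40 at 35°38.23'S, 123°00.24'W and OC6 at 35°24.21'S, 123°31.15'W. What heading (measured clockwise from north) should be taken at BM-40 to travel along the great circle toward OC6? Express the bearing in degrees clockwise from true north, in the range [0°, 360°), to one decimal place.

299.0°

BM-40: φ = -35.63717°, λ = -123.00400°
OC6: φ = -35.40350°, λ = -123.51917°
Δλ = -0.5152°
y = sin Δλ · cos φ₂ = -0.007329
x = cos φ₁ sin φ₂ − sin φ₁ cos φ₂ cos Δλ = 0.004059
θ = atan2(y, x) = -61.0198° → 298.9802° (mod 360°)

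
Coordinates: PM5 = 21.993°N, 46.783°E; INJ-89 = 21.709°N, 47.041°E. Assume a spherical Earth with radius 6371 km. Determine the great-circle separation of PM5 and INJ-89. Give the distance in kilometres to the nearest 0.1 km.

Δφ = -0.2840°,  Δλ = 0.2580°
a = sin²(Δφ/2) + cos φ₁ cos φ₂ sin²(Δλ/2) = 0.000011
c = 2·arcsin(√a) = 0.006484 rad = 0.3715°
d = R·c = 6371 × 0.006484 = 41.3 km

41.3 km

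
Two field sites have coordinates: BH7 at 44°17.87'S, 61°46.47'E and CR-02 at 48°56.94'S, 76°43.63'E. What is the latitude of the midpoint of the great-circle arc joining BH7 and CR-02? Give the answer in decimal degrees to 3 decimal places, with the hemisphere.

BH7: φ = -44.29783°, λ = +61.77450°
CR-02: φ = -48.94900°, λ = +76.72717°
Bx = cos φ₂ cos Δλ = 0.634493,  By = cos φ₂ sin Δλ = 0.169450
φₘ = atan2(sin φ₁ + sin φ₂, √((cos φ₁ + Bx)² + By²)) = -46.86709°
λₘ = λ₁ + atan2(By, cos φ₁ + Bx) = 68.92766°

46.867°S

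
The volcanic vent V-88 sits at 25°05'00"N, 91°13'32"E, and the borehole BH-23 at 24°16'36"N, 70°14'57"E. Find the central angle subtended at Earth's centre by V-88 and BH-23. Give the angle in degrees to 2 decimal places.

V-88: φ = +25.08333°, λ = +91.22556°
BH-23: φ = +24.27667°, λ = +70.24917°
Δφ = -0.8067°,  Δλ = -20.9764°
a = sin²(Δφ/2) + cos φ₁ cos φ₂ sin²(Δλ/2) = 0.027407
c = 2·arcsin(√a) = 0.332631 rad = 19.0583°

19.06°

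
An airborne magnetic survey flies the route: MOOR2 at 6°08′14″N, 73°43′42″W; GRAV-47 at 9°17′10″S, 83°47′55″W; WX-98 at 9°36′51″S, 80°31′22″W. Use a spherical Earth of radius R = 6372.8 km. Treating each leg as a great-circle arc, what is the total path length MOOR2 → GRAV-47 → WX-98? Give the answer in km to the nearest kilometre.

2408 km

MOOR2: φ = +6.13722°, λ = -73.72833°
GRAV-47: φ = -9.28611°, λ = -83.79861°
WX-98: φ = -9.61417°, λ = -80.52278°
MOOR2→GRAV-47: c = 0.321159 rad, d = 2046.68 km
GRAV-47→WX-98: c = 0.056688 rad, d = 361.26 km
Total = 2046.68 + 361.26 = 2407.94 km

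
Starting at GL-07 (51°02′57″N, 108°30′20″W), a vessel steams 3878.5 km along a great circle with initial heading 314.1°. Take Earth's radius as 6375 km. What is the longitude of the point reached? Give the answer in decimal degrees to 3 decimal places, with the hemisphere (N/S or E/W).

GL-07: φ = +51.04917°, λ = -108.50556°
δ = d/R = 3878.5/6375 = 0.608392 rad
φ₂ = arcsin(sin φ₁ cos δ + cos φ₁ sin δ cos θ)
   = arcsin(0.77769·0.82057 + 0.62865·0.57155·0.69591) = 62.64664°
λ₂ = λ₁ + atan2(sin θ sin δ cos φ₁, cos δ − sin φ₁ sin φ₂) = -171.79466°

171.795°W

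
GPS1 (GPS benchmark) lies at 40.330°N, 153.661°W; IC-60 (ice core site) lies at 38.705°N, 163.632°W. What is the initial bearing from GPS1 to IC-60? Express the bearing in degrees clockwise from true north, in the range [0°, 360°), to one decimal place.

261.3°

Δλ = -9.9710°
y = sin Δλ · cos φ₂ = -0.135122
x = cos φ₁ sin φ₂ − sin φ₁ cos φ₂ cos Δλ = -0.020729
θ = atan2(y, x) = -98.7218° → 261.2782° (mod 360°)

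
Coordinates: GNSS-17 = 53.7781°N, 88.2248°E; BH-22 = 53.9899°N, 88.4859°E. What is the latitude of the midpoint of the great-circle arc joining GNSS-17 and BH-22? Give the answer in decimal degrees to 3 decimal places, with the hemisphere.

Bx = cos φ₂ cos Δλ = 0.587922,  By = cos φ₂ sin Δλ = 0.002679
φₘ = atan2(sin φ₁ + sin φ₂, √((cos φ₁ + Bx)² + By²)) = 53.88407°
λₘ = λ₁ + atan2(By, cos φ₁ + Bx) = 88.35502°

53.884°N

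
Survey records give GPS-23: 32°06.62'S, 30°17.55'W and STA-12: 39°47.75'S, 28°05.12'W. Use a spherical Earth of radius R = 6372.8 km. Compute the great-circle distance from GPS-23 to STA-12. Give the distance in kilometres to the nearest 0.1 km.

877.5 km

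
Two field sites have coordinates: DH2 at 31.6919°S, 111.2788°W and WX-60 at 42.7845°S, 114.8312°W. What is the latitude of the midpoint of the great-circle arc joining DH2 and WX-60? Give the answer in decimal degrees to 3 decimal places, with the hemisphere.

37.251°S

Bx = cos φ₂ cos Δλ = 0.732503,  By = cos φ₂ sin Δλ = -0.045474
φₘ = atan2(sin φ₁ + sin φ₂, √((cos φ₁ + Bx)² + By²)) = -37.25139°
λₘ = λ₁ + atan2(By, cos φ₁ + Bx) = -112.92386°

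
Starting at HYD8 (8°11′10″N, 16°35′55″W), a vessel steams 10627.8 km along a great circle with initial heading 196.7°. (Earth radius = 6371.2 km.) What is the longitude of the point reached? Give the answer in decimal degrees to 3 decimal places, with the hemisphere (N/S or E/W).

HYD8: φ = +8.18611°, λ = -16.59861°
δ = d/R = 10627.8/6371.2 = 1.668100 rad
φ₂ = arcsin(sin φ₁ cos δ + cos φ₁ sin δ cos θ)
   = arcsin(0.14239·-0.09715 + 0.98981·0.99527·-0.95782) = -73.21826°
λ₂ = λ₁ + atan2(sin θ sin δ cos φ₁, cos δ − sin φ₁ sin φ₂) = -98.71988°

98.720°W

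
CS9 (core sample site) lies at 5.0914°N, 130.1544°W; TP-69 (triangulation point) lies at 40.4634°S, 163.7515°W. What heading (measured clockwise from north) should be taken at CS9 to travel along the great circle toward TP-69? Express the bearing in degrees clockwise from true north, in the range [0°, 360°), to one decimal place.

Δλ = -33.5971°
y = sin Δλ · cos φ₂ = -0.421000
x = cos φ₁ sin φ₂ − sin φ₁ cos φ₂ cos Δλ = -0.702641
θ = atan2(y, x) = -149.0713° → 210.9287° (mod 360°)

210.9°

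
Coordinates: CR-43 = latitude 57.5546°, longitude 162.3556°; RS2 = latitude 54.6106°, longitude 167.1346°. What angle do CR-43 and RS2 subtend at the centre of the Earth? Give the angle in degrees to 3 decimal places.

3.970°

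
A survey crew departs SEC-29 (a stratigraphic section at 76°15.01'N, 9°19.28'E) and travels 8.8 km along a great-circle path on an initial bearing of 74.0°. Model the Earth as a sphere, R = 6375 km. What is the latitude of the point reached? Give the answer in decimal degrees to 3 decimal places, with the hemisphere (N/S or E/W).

76.272°N

SEC-29: φ = +76.25017°, λ = +9.32133°
δ = d/R = 8.8/6375 = 0.001380 rad
φ₂ = arcsin(sin φ₁ cos δ + cos φ₁ sin δ cos θ)
   = arcsin(0.97134·1.00000 + 0.23768·0.00138·0.27564) = 76.27176°
λ₂ = λ₁ + atan2(sin θ sin δ cos φ₁, cos δ − sin φ₁ sin φ₂) = 9.64169°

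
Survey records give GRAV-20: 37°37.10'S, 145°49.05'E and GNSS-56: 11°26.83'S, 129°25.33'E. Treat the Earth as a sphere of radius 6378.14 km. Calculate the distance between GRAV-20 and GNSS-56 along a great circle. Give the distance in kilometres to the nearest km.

3341 km

GRAV-20: φ = -37.61833°, λ = +145.81750°
GNSS-56: φ = -11.44717°, λ = +129.42217°
Δφ = 26.1712°,  Δλ = -16.3953°
a = sin²(Δφ/2) + cos φ₁ cos φ₂ sin²(Δλ/2) = 0.067044
c = 2·arcsin(√a) = 0.523825 rad = 30.0130°
d = R·c = 6378.14 × 0.523825 = 3341.0 km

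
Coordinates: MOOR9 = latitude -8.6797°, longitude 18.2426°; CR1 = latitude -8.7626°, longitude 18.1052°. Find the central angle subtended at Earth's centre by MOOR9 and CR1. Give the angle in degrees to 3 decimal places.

Δφ = -0.0829°,  Δλ = -0.1374°
a = sin²(Δφ/2) + cos φ₁ cos φ₂ sin²(Δλ/2) = 0.000002
c = 2·arcsin(√a) = 0.002777 rad = 0.1591°

0.159°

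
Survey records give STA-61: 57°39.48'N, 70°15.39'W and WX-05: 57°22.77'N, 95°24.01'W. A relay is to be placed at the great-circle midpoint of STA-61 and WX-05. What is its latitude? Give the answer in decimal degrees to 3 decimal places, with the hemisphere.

58.145°N

STA-61: φ = +57.65800°, λ = -70.25650°
WX-05: φ = +57.37950°, λ = -95.40017°
Bx = cos φ₂ cos Δλ = 0.487993,  By = cos φ₂ sin Δλ = -0.229046
φₘ = atan2(sin φ₁ + sin φ₂, √((cos φ₁ + Bx)² + By²)) = 58.14537°
λₘ = λ₁ + atan2(By, cos φ₁ + Bx) = -82.87711°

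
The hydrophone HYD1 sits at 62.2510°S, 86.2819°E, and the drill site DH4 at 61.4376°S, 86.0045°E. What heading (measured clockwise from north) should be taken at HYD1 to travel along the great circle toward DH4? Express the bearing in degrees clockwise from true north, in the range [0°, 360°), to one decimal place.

Δλ = -0.2774°
y = sin Δλ · cos φ₂ = -0.002315
x = cos φ₁ sin φ₂ − sin φ₁ cos φ₂ cos Δλ = 0.014191
θ = atan2(y, x) = -9.2643° → 350.7357° (mod 360°)

350.7°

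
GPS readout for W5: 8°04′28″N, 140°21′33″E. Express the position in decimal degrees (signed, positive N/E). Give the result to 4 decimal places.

lat: 8.0744° N → +8.0744°
lon: 140.3592° E → +140.3592°

+8.0744°, +140.3592°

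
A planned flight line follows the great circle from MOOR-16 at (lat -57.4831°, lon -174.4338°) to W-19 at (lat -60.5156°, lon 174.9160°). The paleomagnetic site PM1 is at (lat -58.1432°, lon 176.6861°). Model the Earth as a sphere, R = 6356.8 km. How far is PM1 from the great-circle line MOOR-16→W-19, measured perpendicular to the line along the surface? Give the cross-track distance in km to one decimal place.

δ₁₃ = central angle MOOR-16→PM1 = 0.083296 rad  (haversine)
θ₁₃ = bearing MOOR-16→PM1 = 258.312°,  θ₁₂ = bearing MOOR-16→W-19 = 236.568°
dₓₜ = R·arcsin(sin δ₁₃ · sin(θ₁₃ − θ₁₂)) = 6356.8·arcsin(0.08320·sin(21.744°)) = 195.960 km
|dₓₜ| = 195.960 km

196.0 km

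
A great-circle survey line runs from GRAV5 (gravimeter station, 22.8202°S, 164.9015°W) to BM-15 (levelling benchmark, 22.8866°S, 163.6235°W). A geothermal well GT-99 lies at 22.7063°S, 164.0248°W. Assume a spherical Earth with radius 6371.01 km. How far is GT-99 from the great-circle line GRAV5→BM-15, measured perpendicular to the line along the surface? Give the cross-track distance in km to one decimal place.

17.8 km

δ₁₃ = central angle GRAV5→GT-99 = 0.014249 rad  (haversine)
θ₁₃ = bearing GRAV5→GT-99 = 82.150°,  θ₁₂ = bearing GRAV5→BM-15 = 93.475°
dₓₜ = R·arcsin(sin δ₁₃ · sin(θ₁₃ − θ₁₂)) = 6371.01·arcsin(0.01425·sin(-11.325°)) = -17.826 km
|dₓₜ| = 17.826 km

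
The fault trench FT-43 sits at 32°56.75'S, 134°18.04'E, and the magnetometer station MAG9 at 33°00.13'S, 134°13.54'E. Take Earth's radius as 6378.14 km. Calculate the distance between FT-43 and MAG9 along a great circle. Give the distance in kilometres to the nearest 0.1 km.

9.4 km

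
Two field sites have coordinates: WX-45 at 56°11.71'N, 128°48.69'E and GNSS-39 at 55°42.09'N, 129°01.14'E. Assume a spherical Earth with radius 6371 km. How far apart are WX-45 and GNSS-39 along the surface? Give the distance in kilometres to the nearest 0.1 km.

56.4 km

WX-45: φ = +56.19517°, λ = +128.81150°
GNSS-39: φ = +55.70150°, λ = +129.01900°
Δφ = -0.4937°,  Δλ = 0.2075°
a = sin²(Δφ/2) + cos φ₁ cos φ₂ sin²(Δλ/2) = 0.000020
c = 2·arcsin(√a) = 0.008852 rad = 0.5072°
d = R·c = 6371 × 0.008852 = 56.4 km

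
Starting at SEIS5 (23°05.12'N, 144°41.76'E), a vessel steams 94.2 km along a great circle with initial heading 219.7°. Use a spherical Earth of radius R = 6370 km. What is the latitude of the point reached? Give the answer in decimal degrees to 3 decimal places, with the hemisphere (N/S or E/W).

SEIS5: φ = +23.08533°, λ = +144.69600°
δ = d/R = 94.2/6370 = 0.014788 rad
φ₂ = arcsin(sin φ₁ cos δ + cos φ₁ sin δ cos θ)
   = arcsin(0.39210·0.99989 + 0.91992·0.01479·-0.76940) = 22.43235°
λ₂ = λ₁ + atan2(sin θ sin δ cos φ₁, cos δ − sin φ₁ sin φ₂) = 144.11048°

22.432°N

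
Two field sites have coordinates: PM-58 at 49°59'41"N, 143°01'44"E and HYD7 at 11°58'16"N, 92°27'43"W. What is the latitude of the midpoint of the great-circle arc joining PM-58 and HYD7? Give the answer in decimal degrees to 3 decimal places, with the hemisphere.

50.201°N

PM-58: φ = +49.99472°, λ = +143.02889°
HYD7: φ = +11.97111°, λ = -92.46194°
Bx = cos φ₂ cos Δλ = -0.554217,  By = cos φ₂ sin Δλ = 0.806115
φₘ = atan2(sin φ₁ + sin φ₂, √((cos φ₁ + Bx)² + By²)) = 50.20125°
λₘ = λ₁ + atan2(By, cos φ₁ + Bx) = -133.24619°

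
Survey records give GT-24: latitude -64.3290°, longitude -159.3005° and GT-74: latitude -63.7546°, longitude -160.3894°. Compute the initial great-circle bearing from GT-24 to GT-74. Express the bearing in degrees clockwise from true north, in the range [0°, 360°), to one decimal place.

Δλ = -1.0889°
y = sin Δλ · cos φ₂ = -0.008404
x = cos φ₁ sin φ₂ − sin φ₁ cos φ₂ cos Δλ = 0.009953
θ = atan2(y, x) = -40.1759° → 319.8241° (mod 360°)

319.8°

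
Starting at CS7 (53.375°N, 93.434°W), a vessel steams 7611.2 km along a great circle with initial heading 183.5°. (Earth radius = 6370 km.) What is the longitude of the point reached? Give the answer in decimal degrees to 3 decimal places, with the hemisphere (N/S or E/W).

δ = d/R = 7611.2/6370 = 1.194851 rad
φ₂ = arcsin(sin φ₁ cos δ + cos φ₁ sin δ cos θ)
   = arcsin(0.80256·0.36715 + 0.59658·0.93016·-0.99813) = -15.02350°
λ₂ = λ₁ + atan2(sin θ sin δ cos φ₁, cos δ − sin φ₁ sin φ₂) = -96.80463°

96.805°W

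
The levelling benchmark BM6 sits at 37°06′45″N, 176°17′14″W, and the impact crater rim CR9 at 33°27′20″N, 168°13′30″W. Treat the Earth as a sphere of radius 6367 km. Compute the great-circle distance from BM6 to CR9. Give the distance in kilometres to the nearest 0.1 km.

836.2 km

BM6: φ = +37.11250°, λ = -176.28722°
CR9: φ = +33.45556°, λ = -168.22500°
Δφ = -3.6569°,  Δλ = 8.0622°
a = sin²(Δφ/2) + cos φ₁ cos φ₂ sin²(Δλ/2) = 0.004306
c = 2·arcsin(√a) = 0.131335 rad = 7.5249°
d = R·c = 6367 × 0.131335 = 836.2 km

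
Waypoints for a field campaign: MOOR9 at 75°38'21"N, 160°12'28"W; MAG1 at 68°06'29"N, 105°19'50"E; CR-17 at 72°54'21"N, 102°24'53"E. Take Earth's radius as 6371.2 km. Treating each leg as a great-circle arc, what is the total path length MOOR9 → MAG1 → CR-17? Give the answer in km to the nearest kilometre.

MOOR9: φ = +75.63917°, λ = -160.20778°
MAG1: φ = +68.10806°, λ = +105.33056°
CR-17: φ = +72.90583°, λ = +102.41472°
MOOR9→MAG1: c = 0.469707 rad, d = 2992.60 km
MAG1→CR-17: c = 0.085417 rad, d = 544.21 km
Total = 2992.60 + 544.21 = 3536.81 km

3537 km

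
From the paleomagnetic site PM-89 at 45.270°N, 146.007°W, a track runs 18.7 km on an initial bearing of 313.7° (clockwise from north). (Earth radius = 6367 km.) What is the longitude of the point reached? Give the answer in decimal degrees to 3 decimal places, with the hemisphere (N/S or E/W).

146.180°W

δ = d/R = 18.7/6367 = 0.002937 rad
φ₂ = arcsin(sin φ₁ cos δ + cos φ₁ sin δ cos θ)
   = arcsin(0.71043·1.00000 + 0.70377·0.00294·0.69088) = 45.38613°
λ₂ = λ₁ + atan2(sin θ sin δ cos φ₁, cos δ − sin φ₁ sin φ₂) = -146.18022°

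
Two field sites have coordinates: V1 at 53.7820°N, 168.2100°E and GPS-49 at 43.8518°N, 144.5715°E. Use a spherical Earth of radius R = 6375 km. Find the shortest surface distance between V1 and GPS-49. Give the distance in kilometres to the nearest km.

2039 km

Δφ = -9.9302°,  Δλ = -23.6385°
a = sin²(Δφ/2) + cos φ₁ cos φ₂ sin²(Δλ/2) = 0.025367
c = 2·arcsin(√a) = 0.319900 rad = 18.3289°
d = R·c = 6375 × 0.319900 = 2039.4 km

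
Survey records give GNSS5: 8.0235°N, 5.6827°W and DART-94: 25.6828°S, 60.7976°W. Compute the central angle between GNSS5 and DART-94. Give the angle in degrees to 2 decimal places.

63.26°

Δφ = -33.7063°,  Δλ = -55.1149°
a = sin²(Δφ/2) + cos φ₁ cos φ₂ sin²(Δλ/2) = 0.275054
c = 2·arcsin(√a) = 1.104152 rad = 63.2632°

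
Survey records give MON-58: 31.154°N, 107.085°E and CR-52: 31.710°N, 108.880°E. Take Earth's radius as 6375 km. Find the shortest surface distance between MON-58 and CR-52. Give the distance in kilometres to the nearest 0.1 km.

Δφ = 0.5560°,  Δλ = 1.7950°
a = sin²(Δφ/2) + cos φ₁ cos φ₂ sin²(Δλ/2) = 0.000202
c = 2·arcsin(√a) = 0.028438 rad = 1.6294°
d = R·c = 6375 × 0.028438 = 181.3 km

181.3 km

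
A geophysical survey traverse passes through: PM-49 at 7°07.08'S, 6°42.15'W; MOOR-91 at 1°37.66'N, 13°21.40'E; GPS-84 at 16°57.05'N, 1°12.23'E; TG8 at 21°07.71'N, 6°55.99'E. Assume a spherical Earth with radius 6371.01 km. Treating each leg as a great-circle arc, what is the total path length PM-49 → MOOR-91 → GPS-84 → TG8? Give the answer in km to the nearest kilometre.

PM-49: φ = -7.11800°, λ = -6.70250°
MOOR-91: φ = +1.62767°, λ = +13.35667°
GPS-84: φ = +16.95083°, λ = +1.20383°
TG8: φ = +21.12850°, λ = +6.93317°
PM-49→MOOR-91: c = 0.381241 rad, d = 2428.89 km
MOOR-91→GPS-84: c = 0.339196 rad, d = 2161.02 km
GPS-84→TG8: c = 0.119354 rad, d = 760.40 km
Total = 2428.89 + 2161.02 + 760.40 = 5350.31 km

5350 km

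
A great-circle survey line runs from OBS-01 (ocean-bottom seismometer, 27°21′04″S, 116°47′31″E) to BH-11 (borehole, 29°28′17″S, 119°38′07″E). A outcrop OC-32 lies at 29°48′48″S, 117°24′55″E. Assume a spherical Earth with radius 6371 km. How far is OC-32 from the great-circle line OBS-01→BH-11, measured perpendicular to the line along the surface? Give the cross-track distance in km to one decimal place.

167.4 km

OBS-01: φ = -27.35111°, λ = +116.79194°
BH-11: φ = -29.47139°, λ = +119.63528°
OC-32: φ = -29.81333°, λ = +117.41528°
δ₁₃ = central angle OBS-01→OC-32 = 0.044023 rad  (haversine)
θ₁₃ = bearing OBS-01→OC-32 = 167.615°,  θ₁₂ = bearing OBS-01→BH-11 = 130.961°
dₓₜ = R·arcsin(sin δ₁₃ · sin(θ₁₃ − θ₁₂)) = 6371·arcsin(0.04401·sin(36.654°)) = 167.398 km
|dₓₜ| = 167.398 km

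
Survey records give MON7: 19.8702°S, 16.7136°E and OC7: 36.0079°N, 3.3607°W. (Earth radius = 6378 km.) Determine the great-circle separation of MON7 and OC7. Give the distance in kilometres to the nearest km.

Δφ = 55.8781°,  Δλ = -20.0743°
a = sin²(Δφ/2) + cos φ₁ cos φ₂ sin²(Δλ/2) = 0.242631
c = 2·arcsin(√a) = 1.030095 rad = 59.0201°
d = R·c = 6378 × 1.030095 = 6569.9 km

6570 km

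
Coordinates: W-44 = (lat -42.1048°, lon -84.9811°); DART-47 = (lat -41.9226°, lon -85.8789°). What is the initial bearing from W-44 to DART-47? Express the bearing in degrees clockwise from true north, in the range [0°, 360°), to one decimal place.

Δλ = -0.8978°
y = sin Δλ · cos φ₂ = -0.011658
x = cos φ₁ sin φ₂ − sin φ₁ cos φ₂ cos Δλ = 0.003119
θ = atan2(y, x) = -75.0235° → 284.9765° (mod 360°)

285.0°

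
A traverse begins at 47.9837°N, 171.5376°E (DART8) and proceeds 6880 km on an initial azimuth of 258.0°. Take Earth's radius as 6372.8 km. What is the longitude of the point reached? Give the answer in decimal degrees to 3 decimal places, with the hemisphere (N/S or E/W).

109.191°E

δ = d/R = 6880/6372.8 = 1.079588 rad
φ₂ = arcsin(sin φ₁ cos δ + cos φ₁ sin δ cos θ)
   = arcsin(0.74295·0.47169 + 0.66934·0.88176·-0.20791) = 13.16379°
λ₂ = λ₁ + atan2(sin θ sin δ cos φ₁, cos δ − sin φ₁ sin φ₂) = 109.19113°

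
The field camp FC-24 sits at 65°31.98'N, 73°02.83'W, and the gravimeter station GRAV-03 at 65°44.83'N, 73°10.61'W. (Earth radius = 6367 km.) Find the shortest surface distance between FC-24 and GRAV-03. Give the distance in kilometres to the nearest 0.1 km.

24.5 km

FC-24: φ = +65.53300°, λ = -73.04717°
GRAV-03: φ = +65.74717°, λ = -73.17683°
Δφ = 0.2142°,  Δλ = -0.1297°
a = sin²(Δφ/2) + cos φ₁ cos φ₂ sin²(Δλ/2) = 0.000004
c = 2·arcsin(√a) = 0.003853 rad = 0.2207°
d = R·c = 6367 × 0.003853 = 24.5 km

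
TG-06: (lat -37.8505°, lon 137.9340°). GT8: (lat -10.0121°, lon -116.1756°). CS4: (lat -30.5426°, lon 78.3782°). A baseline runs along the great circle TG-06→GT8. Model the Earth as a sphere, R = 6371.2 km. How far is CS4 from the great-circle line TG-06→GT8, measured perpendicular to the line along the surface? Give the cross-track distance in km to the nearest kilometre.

δ₁₃ = central angle TG-06→CS4 = 0.854754 rad  (haversine)
θ₁₃ = bearing TG-06→CS4 = 259.808°,  θ₁₂ = bearing TG-06→GT8 = 107.725°
dₓₜ = R·arcsin(sin δ₁₃ · sin(θ₁₃ − θ₁₂)) = 6371.2·arcsin(0.75441·sin(152.083°)) = 2299.990 km
|dₓₜ| = 2299.990 km

2300 km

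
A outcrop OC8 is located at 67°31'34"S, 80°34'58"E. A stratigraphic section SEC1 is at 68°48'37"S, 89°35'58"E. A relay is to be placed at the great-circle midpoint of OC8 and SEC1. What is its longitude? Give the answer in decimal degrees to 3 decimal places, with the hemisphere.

84.965°E

OC8: φ = -67.52611°, λ = +80.58278°
SEC1: φ = -68.81028°, λ = +89.59944°
Bx = cos φ₂ cos Δλ = 0.356991,  By = cos φ₂ sin Δλ = 0.056648
φₘ = atan2(sin φ₁ + sin φ₂, √((cos φ₁ + Bx)² + By²)) = -68.22937°
λₘ = λ₁ + atan2(By, cos φ₁ + Bx) = 84.96473°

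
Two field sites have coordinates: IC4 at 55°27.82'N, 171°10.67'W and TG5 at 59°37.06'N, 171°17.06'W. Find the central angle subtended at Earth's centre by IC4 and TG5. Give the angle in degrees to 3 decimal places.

IC4: φ = +55.46367°, λ = -171.17783°
TG5: φ = +59.61767°, λ = -171.28433°
Δφ = 4.1540°,  Δλ = -0.1065°
a = sin²(Δφ/2) + cos φ₁ cos φ₂ sin²(Δλ/2) = 0.001314
c = 2·arcsin(√a) = 0.072508 rad = 4.1544°

4.154°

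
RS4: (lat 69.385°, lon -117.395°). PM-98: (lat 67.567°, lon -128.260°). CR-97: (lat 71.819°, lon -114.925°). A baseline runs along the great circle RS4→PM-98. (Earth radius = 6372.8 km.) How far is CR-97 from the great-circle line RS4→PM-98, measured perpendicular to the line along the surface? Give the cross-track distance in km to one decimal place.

228.5 km

δ₁₃ = central angle RS4→CR-97 = 0.044820 rad  (haversine)
θ₁₃ = bearing RS4→CR-97 = 17.465°,  θ₁₂ = bearing RS4→PM-98 = 250.606°
dₓₜ = R·arcsin(sin δ₁₃ · sin(θ₁₃ − θ₁₂)) = 6372.8·arcsin(0.04481·sin(-233.141°)) = 228.511 km
|dₓₜ| = 228.511 km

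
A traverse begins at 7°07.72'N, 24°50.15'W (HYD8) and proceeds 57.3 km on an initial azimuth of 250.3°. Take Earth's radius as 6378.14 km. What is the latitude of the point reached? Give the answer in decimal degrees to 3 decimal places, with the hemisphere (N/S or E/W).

HYD8: φ = +7.12867°, λ = -24.83583°
δ = d/R = 57.3/6378.14 = 0.008984 rad
φ₂ = arcsin(sin φ₁ cos δ + cos φ₁ sin δ cos θ)
   = arcsin(0.12410·0.99996 + 0.99227·0.00898·-0.33710) = 6.95490°
λ₂ = λ₁ + atan2(sin θ sin δ cos φ₁, cos δ − sin φ₁ sin φ₂) = -25.32403°

6.955°N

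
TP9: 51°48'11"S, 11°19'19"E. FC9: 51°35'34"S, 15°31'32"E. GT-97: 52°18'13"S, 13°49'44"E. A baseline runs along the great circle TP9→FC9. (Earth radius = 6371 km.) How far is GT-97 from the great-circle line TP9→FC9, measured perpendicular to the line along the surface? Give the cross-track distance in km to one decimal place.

67.3 km

TP9: φ = -51.80306°, λ = +11.32194°
FC9: φ = -51.59278°, λ = +15.52556°
GT-97: φ = -52.30361°, λ = +13.82889°
δ₁₃ = central angle TP9→GT-97 = 0.028287 rad  (haversine)
θ₁₃ = bearing TP9→GT-97 = 108.974°,  θ₁₂ = bearing TP9→FC9 = 87.038°
dₓₜ = R·arcsin(sin δ₁₃ · sin(θ₁₃ − θ₁₂)) = 6371·arcsin(0.02828·sin(21.937°)) = 67.318 km
|dₓₜ| = 67.318 km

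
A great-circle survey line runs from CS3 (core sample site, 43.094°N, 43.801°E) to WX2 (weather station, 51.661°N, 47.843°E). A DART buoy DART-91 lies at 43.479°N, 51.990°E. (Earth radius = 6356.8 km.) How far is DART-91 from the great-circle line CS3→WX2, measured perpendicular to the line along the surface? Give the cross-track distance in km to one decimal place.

δ₁₃ = central angle CS3→DART-91 = 0.104214 rad  (haversine)
θ₁₃ = bearing CS3→DART-91 = 83.501°,  θ₁₂ = bearing CS3→WX2 = 16.249°
dₓₜ = R·arcsin(sin δ₁₃ · sin(θ₁₃ − θ₁₂)) = 6356.8·arcsin(0.10403·sin(67.252°)) = 610.773 km
|dₓₜ| = 610.773 km

610.8 km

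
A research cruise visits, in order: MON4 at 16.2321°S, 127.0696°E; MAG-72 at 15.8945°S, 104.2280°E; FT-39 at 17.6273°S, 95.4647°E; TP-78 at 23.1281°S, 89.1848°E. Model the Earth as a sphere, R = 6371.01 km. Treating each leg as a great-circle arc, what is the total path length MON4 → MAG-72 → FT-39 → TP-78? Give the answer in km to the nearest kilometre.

4288 km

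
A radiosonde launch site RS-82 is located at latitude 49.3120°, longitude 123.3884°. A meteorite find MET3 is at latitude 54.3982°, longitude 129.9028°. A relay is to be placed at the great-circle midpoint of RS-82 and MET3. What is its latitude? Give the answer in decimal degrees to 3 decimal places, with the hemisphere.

Bx = cos φ₂ cos Δλ = 0.578390,  By = cos φ₂ sin Δλ = 0.066046
φₘ = atan2(sin φ₁ + sin φ₂, √((cos φ₁ + Bx)² + By²)) = 51.89994°
λₘ = λ₁ + atan2(By, cos φ₁ + Bx) = 126.46120°

51.900°N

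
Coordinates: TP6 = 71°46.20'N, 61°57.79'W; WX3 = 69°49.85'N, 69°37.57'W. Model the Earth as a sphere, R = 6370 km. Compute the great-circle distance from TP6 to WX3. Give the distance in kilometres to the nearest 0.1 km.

TP6: φ = +71.77000°, λ = -61.96317°
WX3: φ = +69.83083°, λ = -69.62617°
Δφ = -1.9392°,  Δλ = -7.6630°
a = sin²(Δφ/2) + cos φ₁ cos φ₂ sin²(Δλ/2) = 0.000768
c = 2·arcsin(√a) = 0.055432 rad = 3.1760°
d = R·c = 6370 × 0.055432 = 353.1 km

353.1 km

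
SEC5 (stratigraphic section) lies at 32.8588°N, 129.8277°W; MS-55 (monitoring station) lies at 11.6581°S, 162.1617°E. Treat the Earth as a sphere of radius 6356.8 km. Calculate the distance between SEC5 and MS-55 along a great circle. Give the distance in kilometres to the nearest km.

Δφ = -44.5169°,  Δλ = -68.0106°
a = sin²(Δφ/2) + cos φ₁ cos φ₂ sin²(Δλ/2) = 0.400799
c = 2·arcsin(√a) = 1.371068 rad = 78.5564°
d = R·c = 6356.8 × 1.371068 = 8715.6 km

8716 km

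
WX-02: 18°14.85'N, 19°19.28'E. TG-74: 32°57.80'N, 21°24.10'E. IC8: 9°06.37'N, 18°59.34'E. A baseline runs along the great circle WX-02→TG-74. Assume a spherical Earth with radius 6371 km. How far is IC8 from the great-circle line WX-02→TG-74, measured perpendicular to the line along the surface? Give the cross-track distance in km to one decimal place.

WX-02: φ = +18.24750°, λ = +19.32133°
TG-74: φ = +32.96333°, λ = +21.40167°
IC8: φ = +9.10617°, λ = +18.98900°
δ₁₃ = central angle WX-02→IC8 = 0.159646 rad  (haversine)
θ₁₃ = bearing WX-02→IC8 = 182.065°,  θ₁₂ = bearing WX-02→TG-74 = 6.832°
dₓₜ = R·arcsin(sin δ₁₃ · sin(θ₁₃ − θ₁₂)) = 6371·arcsin(0.15897·sin(175.232°)) = 84.182 km
|dₓₜ| = 84.182 km

84.2 km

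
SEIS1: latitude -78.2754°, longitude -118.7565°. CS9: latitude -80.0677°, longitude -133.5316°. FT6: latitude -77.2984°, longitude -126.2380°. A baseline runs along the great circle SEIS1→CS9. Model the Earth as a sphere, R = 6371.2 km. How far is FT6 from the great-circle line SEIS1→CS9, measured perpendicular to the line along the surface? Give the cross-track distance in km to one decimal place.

191.5 km

δ₁₃ = central angle SEIS1→FT6 = 0.032428 rad  (haversine)
θ₁₃ = bearing SEIS1→FT6 = 297.994°,  θ₁₂ = bearing SEIS1→CS9 = 230.038°
dₓₜ = R·arcsin(sin δ₁₃ · sin(θ₁₃ − θ₁₂)) = 6371.2·arcsin(0.03242·sin(67.956°)) = 191.497 km
|dₓₜ| = 191.497 km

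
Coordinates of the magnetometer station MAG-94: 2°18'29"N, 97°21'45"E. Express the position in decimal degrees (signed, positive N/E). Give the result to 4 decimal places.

lat: 2.3081° N → +2.3081°
lon: 97.3625° E → +97.3625°

+2.3081°, +97.3625°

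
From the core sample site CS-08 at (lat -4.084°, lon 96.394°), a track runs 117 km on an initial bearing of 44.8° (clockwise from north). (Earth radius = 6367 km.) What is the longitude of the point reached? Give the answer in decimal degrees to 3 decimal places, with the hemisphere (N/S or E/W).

97.137°E

δ = d/R = 117/6367 = 0.018376 rad
φ₂ = arcsin(sin φ₁ cos δ + cos φ₁ sin δ cos θ)
   = arcsin(-0.07122·0.99983 + 0.99746·0.01837·0.70957) = -3.33659°
λ₂ = λ₁ + atan2(sin θ sin δ cos φ₁, cos δ − sin φ₁ sin φ₂) = 97.13713°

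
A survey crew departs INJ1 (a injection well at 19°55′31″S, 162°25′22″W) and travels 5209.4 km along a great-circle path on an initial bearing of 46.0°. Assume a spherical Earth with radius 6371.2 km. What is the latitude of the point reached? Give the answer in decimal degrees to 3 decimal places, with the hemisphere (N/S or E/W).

14.085°N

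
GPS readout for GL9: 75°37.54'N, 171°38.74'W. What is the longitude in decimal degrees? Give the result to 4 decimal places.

171.6457°W

171° + 38.74′/60 = 171 + 0.64567 = 171.6457°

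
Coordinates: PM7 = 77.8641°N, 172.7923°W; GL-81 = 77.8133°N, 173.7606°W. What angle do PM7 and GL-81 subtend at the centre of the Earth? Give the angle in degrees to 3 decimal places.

Δφ = -0.0508°,  Δλ = -0.9683°
a = sin²(Δφ/2) + cos φ₁ cos φ₂ sin²(Δλ/2) = 0.000003
c = 2·arcsin(√a) = 0.003669 rad = 0.2102°

0.210°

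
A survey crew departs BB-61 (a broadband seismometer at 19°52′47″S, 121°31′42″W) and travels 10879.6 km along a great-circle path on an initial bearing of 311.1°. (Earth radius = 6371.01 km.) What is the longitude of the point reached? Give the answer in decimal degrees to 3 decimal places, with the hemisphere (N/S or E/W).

BB-61: φ = -19.87972°, λ = -121.52833°
δ = d/R = 10879.6/6371.01 = 1.707673 rad
φ₂ = arcsin(sin φ₁ cos δ + cos φ₁ sin δ cos θ)
   = arcsin(-0.34005·-0.13645 + 0.94041·0.99065·0.65738) = 41.20982°
λ₂ = λ₁ + atan2(sin θ sin δ cos φ₁, cos δ − sin φ₁ sin φ₂) = 155.58270°

155.583°E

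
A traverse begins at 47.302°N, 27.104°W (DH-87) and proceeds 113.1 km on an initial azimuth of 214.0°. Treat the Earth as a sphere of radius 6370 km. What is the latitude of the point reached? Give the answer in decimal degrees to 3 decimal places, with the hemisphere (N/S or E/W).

46.456°N

δ = d/R = 113.1/6370 = 0.017755 rad
φ₂ = arcsin(sin φ₁ cos δ + cos φ₁ sin δ cos θ)
   = arcsin(0.73494·0.99984 + 0.67813·0.01775·-0.82904) = 46.45563°
λ₂ = λ₁ + atan2(sin θ sin δ cos φ₁, cos δ − sin φ₁ sin φ₂) = -27.92972°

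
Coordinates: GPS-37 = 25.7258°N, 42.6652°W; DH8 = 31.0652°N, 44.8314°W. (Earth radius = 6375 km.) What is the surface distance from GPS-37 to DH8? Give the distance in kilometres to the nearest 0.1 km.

630.7 km

Δφ = 5.3394°,  Δλ = -2.1662°
a = sin²(Δφ/2) + cos φ₁ cos φ₂ sin²(Δλ/2) = 0.002445
c = 2·arcsin(√a) = 0.098939 rad = 5.6688°
d = R·c = 6375 × 0.098939 = 630.7 km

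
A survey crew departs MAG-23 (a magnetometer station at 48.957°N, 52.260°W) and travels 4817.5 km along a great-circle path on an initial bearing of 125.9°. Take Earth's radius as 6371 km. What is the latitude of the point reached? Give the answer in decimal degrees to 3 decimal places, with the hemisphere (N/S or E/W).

16.529°N

δ = d/R = 4817.5/6371 = 0.756161 rad
φ₂ = arcsin(sin φ₁ cos δ + cos φ₁ sin δ cos θ)
   = arcsin(0.75422·0.72748 + 0.65663·0.68613·-0.58637) = 16.52864°
λ₂ = λ₁ + atan2(sin θ sin δ cos φ₁, cos δ − sin φ₁ sin φ₂) = -16.82679°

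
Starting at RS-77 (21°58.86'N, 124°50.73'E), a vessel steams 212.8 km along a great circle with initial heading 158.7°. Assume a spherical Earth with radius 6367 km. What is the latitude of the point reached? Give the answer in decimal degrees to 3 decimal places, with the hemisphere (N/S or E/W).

RS-77: φ = +21.98100°, λ = +124.84550°
δ = d/R = 212.8/6367 = 0.033422 rad
φ₂ = arcsin(sin φ₁ cos δ + cos φ₁ sin δ cos θ)
   = arcsin(0.37430·0.99944 + 0.92731·0.03342·-0.93169) = 20.19521°
λ₂ = λ₁ + atan2(sin θ sin δ cos φ₁, cos δ − sin φ₁ sin φ₂) = 125.58656°

20.195°N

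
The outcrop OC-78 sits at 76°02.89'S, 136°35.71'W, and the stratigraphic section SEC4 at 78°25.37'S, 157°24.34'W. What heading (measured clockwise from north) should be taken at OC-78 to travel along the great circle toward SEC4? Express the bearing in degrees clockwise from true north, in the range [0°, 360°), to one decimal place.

232.8°

OC-78: φ = -76.04817°, λ = -136.59517°
SEC4: φ = -78.42283°, λ = -157.40567°
Δλ = -20.8105°
y = sin Δλ · cos φ₂ = -0.071300
x = cos φ₁ sin φ₂ − sin φ₁ cos φ₂ cos Δλ = -0.054140
θ = atan2(y, x) = -127.2106° → 232.7894° (mod 360°)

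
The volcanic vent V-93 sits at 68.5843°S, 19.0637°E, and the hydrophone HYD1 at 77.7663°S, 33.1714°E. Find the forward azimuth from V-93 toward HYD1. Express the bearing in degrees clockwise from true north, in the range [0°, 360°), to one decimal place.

162.7°

Δλ = 14.1077°
y = sin Δλ · cos φ₂ = 0.051650
x = cos φ₁ sin φ₂ − sin φ₁ cos φ₂ cos Δλ = -0.165521
θ = atan2(y, x) = 162.6699° → 162.6699° (mod 360°)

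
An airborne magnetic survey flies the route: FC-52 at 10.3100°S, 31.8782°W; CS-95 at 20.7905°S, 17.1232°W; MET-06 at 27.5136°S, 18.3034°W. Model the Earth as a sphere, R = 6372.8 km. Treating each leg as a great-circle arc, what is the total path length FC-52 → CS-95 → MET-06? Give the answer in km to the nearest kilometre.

2719 km

FC-52→CS-95: c = 0.307855 rad, d = 1961.90 km
CS-95→MET-06: c = 0.118833 rad, d = 757.30 km
Total = 1961.90 + 757.30 = 2719.20 km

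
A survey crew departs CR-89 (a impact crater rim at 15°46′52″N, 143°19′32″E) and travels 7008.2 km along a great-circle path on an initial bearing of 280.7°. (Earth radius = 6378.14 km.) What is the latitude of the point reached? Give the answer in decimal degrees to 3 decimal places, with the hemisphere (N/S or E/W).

16.427°N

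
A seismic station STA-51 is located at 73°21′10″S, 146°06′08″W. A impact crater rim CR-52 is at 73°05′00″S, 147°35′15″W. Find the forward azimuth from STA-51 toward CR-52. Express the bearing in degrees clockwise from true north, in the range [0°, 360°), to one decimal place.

301.4°

STA-51: φ = -73.35278°, λ = -146.10222°
CR-52: φ = -73.08333°, λ = -147.58750°
Δλ = -1.4853°
y = sin Δλ · cos φ₂ = -0.007542
x = cos φ₁ sin φ₂ − sin φ₁ cos φ₂ cos Δλ = 0.004609
θ = atan2(y, x) = -58.5712° → 301.4288° (mod 360°)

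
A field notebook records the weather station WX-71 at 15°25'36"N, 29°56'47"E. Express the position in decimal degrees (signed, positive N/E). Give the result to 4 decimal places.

lat: 15.4267° N → +15.4267°
lon: 29.9464° E → +29.9464°

+15.4267°, +29.9464°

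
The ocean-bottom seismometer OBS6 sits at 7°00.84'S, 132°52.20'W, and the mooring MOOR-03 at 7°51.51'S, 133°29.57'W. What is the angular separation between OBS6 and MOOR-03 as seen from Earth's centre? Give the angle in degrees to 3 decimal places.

OBS6: φ = -7.01400°, λ = -132.87000°
MOOR-03: φ = -7.85850°, λ = -133.49283°
Δφ = -0.8445°,  Δλ = -0.6228°
a = sin²(Δφ/2) + cos φ₁ cos φ₂ sin²(Δλ/2) = 0.000083
c = 2·arcsin(√a) = 0.018260 rad = 1.0462°

1.046°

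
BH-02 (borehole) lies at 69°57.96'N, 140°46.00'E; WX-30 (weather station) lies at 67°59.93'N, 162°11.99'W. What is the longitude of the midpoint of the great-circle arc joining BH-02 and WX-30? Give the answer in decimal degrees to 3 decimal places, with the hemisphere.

170.674°E

BH-02: φ = +69.96600°, λ = +140.76667°
WX-30: φ = +67.99883°, λ = -162.19983°
Bx = cos φ₂ cos Δλ = 0.203852,  By = cos φ₂ sin Δλ = 0.314307
φₘ = atan2(sin φ₁ + sin φ₂, √((cos φ₁ + Bx)² + By²)) = 71.34009°
λₘ = λ₁ + atan2(By, cos φ₁ + Bx) = 170.67420°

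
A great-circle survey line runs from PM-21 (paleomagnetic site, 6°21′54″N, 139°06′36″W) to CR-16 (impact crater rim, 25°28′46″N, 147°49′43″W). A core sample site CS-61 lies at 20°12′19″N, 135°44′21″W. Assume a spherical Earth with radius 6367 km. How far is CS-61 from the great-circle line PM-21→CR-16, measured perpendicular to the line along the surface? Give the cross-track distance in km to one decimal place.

913.4 km

PM-21: φ = +6.36500°, λ = -139.11000°
CR-16: φ = +25.47944°, λ = -147.82861°
CS-61: φ = +20.20528°, λ = -135.73917°
δ₁₃ = central angle PM-21→CS-61 = 0.248214 rad  (haversine)
θ₁₃ = bearing PM-21→CS-61 = 12.980°,  θ₁₂ = bearing PM-21→CR-16 = 337.392°
dₓₜ = R·arcsin(sin δ₁₃ · sin(θ₁₃ − θ₁₂)) = 6367·arcsin(0.24567·sin(-324.413°)) = 913.405 km
|dₓₜ| = 913.405 km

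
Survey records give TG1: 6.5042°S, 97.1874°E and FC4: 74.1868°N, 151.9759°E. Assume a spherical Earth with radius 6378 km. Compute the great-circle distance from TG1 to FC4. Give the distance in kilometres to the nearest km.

9718 km

Δφ = 80.6910°,  Δλ = 54.7885°
a = sin²(Δφ/2) + cos φ₁ cos φ₂ sin²(Δλ/2) = 0.476438
c = 2·arcsin(√a) = 1.523656 rad = 87.2990°
d = R·c = 6378 × 1.523656 = 9717.9 km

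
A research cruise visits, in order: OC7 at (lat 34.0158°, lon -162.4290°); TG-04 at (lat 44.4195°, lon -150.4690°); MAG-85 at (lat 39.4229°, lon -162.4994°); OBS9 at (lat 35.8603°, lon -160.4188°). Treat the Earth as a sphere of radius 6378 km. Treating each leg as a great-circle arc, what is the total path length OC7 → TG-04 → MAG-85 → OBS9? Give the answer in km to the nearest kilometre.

OC7→TG-04: c = 0.242634 rad, d = 1547.52 km
TG-04→MAG-85: c = 0.178662 rad, d = 1139.51 km
MAG-85→OBS9: c = 0.068500 rad, d = 436.89 km
Total = 1547.52 + 1139.51 + 436.89 = 3123.92 km

3124 km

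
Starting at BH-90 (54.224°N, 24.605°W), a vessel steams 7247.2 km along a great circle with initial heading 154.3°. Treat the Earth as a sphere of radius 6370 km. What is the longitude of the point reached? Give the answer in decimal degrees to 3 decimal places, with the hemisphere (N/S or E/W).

δ = d/R = 7247.2/6370 = 1.137708 rad
φ₂ = arcsin(sin φ₁ cos δ + cos φ₁ sin δ cos θ)
   = arcsin(0.81131·0.41968 + 0.58462·0.90767·-0.90108) = -7.91263°
λ₂ = λ₁ + atan2(sin θ sin δ cos φ₁, cos δ − sin φ₁ sin φ₂) = -1.18897°

1.189°W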